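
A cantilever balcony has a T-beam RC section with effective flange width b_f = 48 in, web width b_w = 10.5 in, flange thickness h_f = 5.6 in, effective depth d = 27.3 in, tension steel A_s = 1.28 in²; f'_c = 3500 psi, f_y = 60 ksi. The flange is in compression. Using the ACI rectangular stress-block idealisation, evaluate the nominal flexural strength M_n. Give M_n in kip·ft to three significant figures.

M_n ≈ 173 kip·ft

Tension: T = A_s f_y = 1.28 × 60 = 76.8 kips.
Try a within the flange: a = T/(0.85 f'_c b_f) = 76.8/(0.85 × 3.5 × 48) = 0.538 in.
Since a = 0.538 ≤ h_f = 5.6 in, the stress block lies entirely in the flange; analyse as a rectangular beam of width b_f.
M_n = T(d − a/2) = 76.8 × (27.3 − 0.269) = 2076.0 kip·in.
M_n = 2076.0/12 = 173.00 kip·ft.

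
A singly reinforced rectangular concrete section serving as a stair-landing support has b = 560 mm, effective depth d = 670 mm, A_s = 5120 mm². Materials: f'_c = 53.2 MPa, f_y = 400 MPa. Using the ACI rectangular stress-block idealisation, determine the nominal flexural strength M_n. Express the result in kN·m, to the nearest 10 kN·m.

M_n ≈ 1290 kN·m

T = A_s f_y = 5120 × 400 = 2048000 N = 2048 kN.
From C = T: a = T/(0.85 f'_c b) = 2048000/(0.85 × 53.2 × 560) = 80.87 mm.
M_n = T(d − a/2) = 2048 kN × (670 − 40.435) mm = 1289.35 kN·m.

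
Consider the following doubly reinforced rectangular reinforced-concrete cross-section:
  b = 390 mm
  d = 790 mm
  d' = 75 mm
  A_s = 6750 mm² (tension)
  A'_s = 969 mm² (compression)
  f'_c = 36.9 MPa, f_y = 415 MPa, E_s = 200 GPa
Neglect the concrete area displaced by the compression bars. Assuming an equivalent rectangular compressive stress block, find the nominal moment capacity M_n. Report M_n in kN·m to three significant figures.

M_n ≈ 1950 kN·m

Assume both tension and compression steel yield.
Net tension couple steel: A_s − A'_s = 5781 mm².
a = (A_s − A'_s) f_y / (0.85 f'_c b) = 2399115/(0.85 × 36.9 × 390) = 196.13 mm.
c = a/β₁ = 196.13/0.786 = 249.53 mm; ε'_s = 0.003(c − d')/c = 0.0021 ≥ f_y/E_s = 0.0021, so compression steel does yield.
M_n = (A_s − A'_s) f_y (d − a/2) + A'_s f_y (d − d') = [2399115 × (790 − 98.065) + 402135 × (790 − 75)] × 10⁻⁶ = 1660.03 + 287.53 = 1947.56 kN·m.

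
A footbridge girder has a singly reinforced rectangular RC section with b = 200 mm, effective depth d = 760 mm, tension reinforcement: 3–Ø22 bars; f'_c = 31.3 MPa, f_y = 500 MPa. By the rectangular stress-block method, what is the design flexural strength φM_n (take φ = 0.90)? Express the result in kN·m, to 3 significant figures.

A_s = 3 × 380 = 1140 mm².
T = A_s f_y = 1140 × 500 = 570000 N = 570 kN.
From C = T: a = T/(0.85 f'_c b) = 570000/(0.85 × 31.3 × 200) = 107.12 mm.
M_n = T(d − a/2) = 570 kN × (760 − 53.56) mm = 402.67 kN·m.
φM_n = 0.90 × 402.67 = 362.40 kN·m.

φM_n ≈ 362 kN·m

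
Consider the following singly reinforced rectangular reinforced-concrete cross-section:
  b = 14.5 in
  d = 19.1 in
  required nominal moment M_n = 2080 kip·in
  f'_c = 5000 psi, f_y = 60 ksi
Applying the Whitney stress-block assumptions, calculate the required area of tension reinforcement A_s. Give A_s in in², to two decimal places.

A_s ≈ 1.91 in²

From M_n = 0.85 f'_c a b (d − a/2):
a = d − √(d² − 2M_n/(0.85 f'_c b)) = 19.1 − √(19.1² − 2 × 2080/(0.85 × 5 × 14.5)) = 1.857 in.
A_s = 0.85 f'_c a b / f_y = 0.85 × 5 × 1.857 × 14.5 / 60 = 1.907 in².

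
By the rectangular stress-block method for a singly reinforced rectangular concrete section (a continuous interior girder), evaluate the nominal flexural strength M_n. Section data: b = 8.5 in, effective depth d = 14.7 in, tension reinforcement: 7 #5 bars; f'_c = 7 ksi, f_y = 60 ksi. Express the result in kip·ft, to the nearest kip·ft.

A_s = 7 × 0.31 = 2.17 in².
T = A_s f_y = 2.17 × 60 = 130.2 kips.
a = T/(0.85 f'_c b) = 130.2/(0.85 × 7 × 8.5) = 2.574 in.
M_n = T(d − a/2) = 130.2 × (14.7 − 1.287) = 1746.4 kip·in = 1746.4/12 = 145.53 kip·ft.

M_n ≈ 146 kip·ft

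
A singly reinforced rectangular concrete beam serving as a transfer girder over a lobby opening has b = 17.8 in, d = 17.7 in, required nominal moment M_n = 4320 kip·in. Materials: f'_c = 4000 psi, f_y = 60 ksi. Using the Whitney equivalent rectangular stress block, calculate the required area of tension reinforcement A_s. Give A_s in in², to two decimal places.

A_s ≈ 4.68 in²

From M_n = 0.85 f'_c a b (d − a/2):
a = d − √(d² − 2M_n/(0.85 f'_c b)) = 17.7 − √(17.7² − 2 × 4320/(0.85 × 4 × 17.8)) = 4.641 in.
A_s = 0.85 f'_c a b / f_y = 0.85 × 4 × 4.641 × 17.8 / 60 = 4.681 in².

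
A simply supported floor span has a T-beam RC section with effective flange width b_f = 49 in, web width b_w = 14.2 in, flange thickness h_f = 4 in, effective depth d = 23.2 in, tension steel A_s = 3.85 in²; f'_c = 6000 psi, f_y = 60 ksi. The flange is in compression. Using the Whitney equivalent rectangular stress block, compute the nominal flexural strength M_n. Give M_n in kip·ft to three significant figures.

Tension: T = A_s f_y = 3.85 × 60 = 231 kips.
Try a within the flange: a = T/(0.85 f'_c b_f) = 231/(0.85 × 6 × 49) = 0.924 in.
Since a = 0.924 ≤ h_f = 4 in, the stress block lies entirely in the flange; analyse as a rectangular beam of width b_f.
M_n = T(d − a/2) = 231 × (23.2 − 0.462) = 5252.5 kip·in.
M_n = 5252.5/12 = 437.71 kip·ft.

M_n ≈ 438 kip·ft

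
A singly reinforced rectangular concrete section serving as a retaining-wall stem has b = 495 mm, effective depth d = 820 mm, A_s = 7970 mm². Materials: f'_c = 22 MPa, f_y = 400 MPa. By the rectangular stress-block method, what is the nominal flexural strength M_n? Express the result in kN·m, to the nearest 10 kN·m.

M_n ≈ 2070 kN·m

T = A_s f_y = 7970 × 400 = 3188000 N = 3188 kN.
From C = T: a = T/(0.85 f'_c b) = 3188000/(0.85 × 22 × 495) = 344.41 mm.
M_n = T(d − a/2) = 3188 kN × (820 − 172.205) mm = 2065.17 kN·m.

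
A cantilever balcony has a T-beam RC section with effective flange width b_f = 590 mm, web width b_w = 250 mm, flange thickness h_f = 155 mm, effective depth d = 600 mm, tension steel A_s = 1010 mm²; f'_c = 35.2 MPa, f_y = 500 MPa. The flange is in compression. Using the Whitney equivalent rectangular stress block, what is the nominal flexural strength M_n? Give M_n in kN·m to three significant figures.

Tension: T = A_s f_y = 1010 × 500 = 505000 N.
Try a within the flange: a = T/(0.85 f'_c b_f) = 505000/(0.85 × 35.2 × 590) = 28.61 mm.
Since a = 28.61 ≤ h_f = 155 mm, the stress block lies entirely in the flange; analyse as a rectangular beam of width b_f.
M_n = T(d − a/2) = 505000 × (600 − 14.305) = 295.78 × 10⁶ N·mm.
M_n = 295.78 kN·m.

M_n ≈ 296 kN·m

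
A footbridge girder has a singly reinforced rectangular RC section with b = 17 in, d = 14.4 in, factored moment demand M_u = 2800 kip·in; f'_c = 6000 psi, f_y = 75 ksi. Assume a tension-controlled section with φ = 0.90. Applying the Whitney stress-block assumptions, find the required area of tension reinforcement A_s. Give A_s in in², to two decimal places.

M_n = M_u/φ = 2800/0.90 = 3111.11 kip·in.
From M_n = 0.85 f'_c a b (d − a/2):
a = d − √(d² − 2M_n/(0.85 f'_c b)) = 14.4 − √(14.4² − 2 × 3111.11/(0.85 × 6 × 17)) = 2.756 in.
A_s = 0.85 f'_c a b / f_y = 0.85 × 6 × 2.756 × 17 / 75 = 3.186 in².

A_s ≈ 3.19 in²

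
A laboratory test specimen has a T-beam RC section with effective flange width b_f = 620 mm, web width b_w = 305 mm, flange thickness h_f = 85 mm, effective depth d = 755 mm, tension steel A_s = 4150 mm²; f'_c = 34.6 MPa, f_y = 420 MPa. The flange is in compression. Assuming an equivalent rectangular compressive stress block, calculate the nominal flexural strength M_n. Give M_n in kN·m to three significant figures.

M_n ≈ 1230 kN·m

Tension: T = A_s f_y = 4150 × 420 = 1743000 N.
Try a within the flange: a = T/(0.85 f'_c b_f) = 1743000/(0.85 × 34.6 × 620) = 95.59 mm.
a = 95.59 > h_f = 85 mm: the block extends into the web. Split into flange-overhang and web parts.
C_f = 0.85 f'_c (b_f − b_w) h_f = 0.85 × 34.6 × (620 − 305) × 85 = 787453 N.
Remaining web compression depth: a_w = (T − C_f)/(0.85 f'_c b_w) = (1743000 − 787453)/(0.85 × 34.6 × 305) = 106.53 mm.
M_n = C_f(d − h_f/2) + (T − C_f)(d − a_w/2) = 787453 × (755 − 42.5) + 955547 × (755 − 53.265) = 561.06 + 670.54 = 1231.60 × 10⁶ N·mm.
M_n = 1231.60 kN·m.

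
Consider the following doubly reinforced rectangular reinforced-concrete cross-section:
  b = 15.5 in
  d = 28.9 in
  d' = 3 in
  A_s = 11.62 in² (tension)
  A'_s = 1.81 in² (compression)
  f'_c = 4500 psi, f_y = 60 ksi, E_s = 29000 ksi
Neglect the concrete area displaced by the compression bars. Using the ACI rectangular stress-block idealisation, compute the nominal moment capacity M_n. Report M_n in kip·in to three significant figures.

Assume both steels yield.
a = (A_s − A'_s) f_y/(0.85 f'_c b) = (11.62 − 1.81) × 60/(0.85 × 4.5 × 15.5) = 9.928 in.
c = a/β₁ = 9.928/0.825 = 12.034 in; ε'_s = 0.003(c − d')/c = 0.0023 ≥ ε_y = 0.0021, so the compression steel yields.
M_n = (A_s − A'_s) f_y (d − a/2) + A'_s f_y (d − d') = 588.6 × (28.9 − 4.964) + 108.6 × (28.9 − 3) = 14088.7 + 2812.7 = 16901.4 kip·in.

M_n ≈ 16900 kip·in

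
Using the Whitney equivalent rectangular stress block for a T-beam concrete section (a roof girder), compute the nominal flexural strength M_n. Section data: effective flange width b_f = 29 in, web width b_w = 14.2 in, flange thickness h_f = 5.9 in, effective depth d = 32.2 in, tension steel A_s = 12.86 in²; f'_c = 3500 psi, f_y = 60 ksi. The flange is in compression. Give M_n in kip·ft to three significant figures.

M_n ≈ 1750 kip·ft

Tension: T = A_s f_y = 12.86 × 60 = 771.6 kips.
Try a within the flange: a = T/(0.85 f'_c b_f) = 771.6/(0.85 × 3.5 × 29) = 8.943 in.
a = 8.943 > h_f = 5.9 in: the block extends into the web. Split into flange-overhang and web parts.
C_f = 0.85 f'_c (b_f − b_w) h_f = 0.85 × 3.5 × (29 − 14.2) × 5.9 = 259.8 kips.
Remaining web compression depth: a_w = (T − C_f)/(0.85 f'_c b_w) = (771.6 − 259.8)/(0.85 × 3.5 × 14.2) = 12.115 in.
M_n = C_f(d − h_f/2) + (T − C_f)(d − a_w/2) = 259.8 × (32.2 − 2.95) + 511.8 × (32.2 − 6.0575) = 7599.2 + 13379.7 = 20978.9 kip·in.
M_n = 20978.9/12 = 1748.24 kip·ft.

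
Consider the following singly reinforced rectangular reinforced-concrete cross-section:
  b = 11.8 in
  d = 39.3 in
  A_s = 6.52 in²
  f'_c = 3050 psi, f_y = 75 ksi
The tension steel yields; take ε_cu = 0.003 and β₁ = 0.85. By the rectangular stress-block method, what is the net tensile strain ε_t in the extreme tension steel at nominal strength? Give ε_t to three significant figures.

a = A_s f_y/(0.85 f'_c b) = 15.985 in.
β₁ = 0.85, so c = a/β₁ = 15.985/0.85 = 18.806 in.
From the linear strain diagram with ε_cu = 0.003: ε_t = 0.003 (d − c)/c = 0.003 × (39.3 − 18.806)/18.806 = 0.00327.
ε_t < 0.004 — the section is over-reinforced for flexure under ACI limits.

ε_t ≈ 0.00327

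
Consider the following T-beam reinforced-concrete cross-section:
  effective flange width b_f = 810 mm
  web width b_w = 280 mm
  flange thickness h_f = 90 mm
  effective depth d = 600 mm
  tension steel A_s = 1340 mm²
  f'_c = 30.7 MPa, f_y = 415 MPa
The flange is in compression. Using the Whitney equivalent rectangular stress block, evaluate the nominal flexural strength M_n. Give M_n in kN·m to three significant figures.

Tension: T = A_s f_y = 1340 × 415 = 556100 N.
Try a within the flange: a = T/(0.85 f'_c b_f) = 556100/(0.85 × 30.7 × 810) = 26.31 mm.
Since a = 26.31 ≤ h_f = 90 mm, the stress block lies entirely in the flange; analyse as a rectangular beam of width b_f.
M_n = T(d − a/2) = 556100 × (600 − 13.155) = 326.34 × 10⁶ N·mm.
M_n = 326.34 kN·m.

M_n ≈ 326 kN·m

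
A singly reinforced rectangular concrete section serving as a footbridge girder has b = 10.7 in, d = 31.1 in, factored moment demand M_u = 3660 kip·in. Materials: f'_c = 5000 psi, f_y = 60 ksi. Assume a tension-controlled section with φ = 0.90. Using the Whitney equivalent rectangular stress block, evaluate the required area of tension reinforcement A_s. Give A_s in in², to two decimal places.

M_n = M_u/φ = 3660/0.90 = 4066.67 kip·in.
From M_n = 0.85 f'_c a b (d − a/2):
a = d − √(d² − 2M_n/(0.85 f'_c b)) = 31.1 − √(31.1² − 2 × 4066.67/(0.85 × 5 × 10.7)) = 3.022 in.
A_s = 0.85 f'_c a b / f_y = 0.85 × 5 × 3.022 × 10.7 / 60 = 2.290 in².

A_s ≈ 2.29 in²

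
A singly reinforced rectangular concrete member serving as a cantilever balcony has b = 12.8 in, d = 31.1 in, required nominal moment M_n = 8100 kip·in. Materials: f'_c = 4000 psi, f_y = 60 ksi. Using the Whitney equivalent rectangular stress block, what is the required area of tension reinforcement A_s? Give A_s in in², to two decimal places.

A_s ≈ 4.87 in²

From M_n = 0.85 f'_c a b (d − a/2):
a = d − √(d² − 2M_n/(0.85 f'_c b)) = 31.1 − √(31.1² − 2 × 8100/(0.85 × 4 × 12.8)) = 6.708 in.
A_s = 0.85 f'_c a b / f_y = 0.85 × 4 × 6.708 × 12.8 / 60 = 4.866 in².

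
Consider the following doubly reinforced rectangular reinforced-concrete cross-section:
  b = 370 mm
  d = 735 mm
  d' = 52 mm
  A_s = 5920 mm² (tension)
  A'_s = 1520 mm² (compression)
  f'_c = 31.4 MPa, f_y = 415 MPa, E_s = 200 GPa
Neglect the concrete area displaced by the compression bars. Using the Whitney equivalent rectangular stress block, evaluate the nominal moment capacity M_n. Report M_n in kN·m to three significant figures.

M_n ≈ 1600 kN·m

Assume both tension and compression steel yield.
Net tension couple steel: A_s − A'_s = 4400 mm².
a = (A_s − A'_s) f_y / (0.85 f'_c b) = 1826000/(0.85 × 31.4 × 370) = 184.91 mm.
c = a/β₁ = 184.91/0.826 = 223.86 mm; ε'_s = 0.003(c − d')/c = 0.0023 ≥ f_y/E_s = 0.0021, so compression steel does yield.
M_n = (A_s − A'_s) f_y (d − a/2) + A'_s f_y (d − d') = [1826000 × (735 − 92.455) + 630800 × (735 − 52)] × 10⁻⁶ = 1173.29 + 430.84 = 1604.13 kN·m.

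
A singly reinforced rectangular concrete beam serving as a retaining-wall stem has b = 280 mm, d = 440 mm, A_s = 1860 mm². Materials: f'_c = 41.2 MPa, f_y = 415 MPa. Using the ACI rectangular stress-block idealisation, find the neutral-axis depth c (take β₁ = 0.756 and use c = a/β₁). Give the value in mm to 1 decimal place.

T = A_s f_y = 1860 × 415 = 771900 N = 771.9 kN.
Setting C = 0.85 f'_c a b equal to T: a = 771900/(0.85 × 41.2 × 280) = 78.720 mm.
With β₁ = 0.756, c = a/β₁ = 78.720/0.756 = 104.1 mm.

c ≈ 104.1 mm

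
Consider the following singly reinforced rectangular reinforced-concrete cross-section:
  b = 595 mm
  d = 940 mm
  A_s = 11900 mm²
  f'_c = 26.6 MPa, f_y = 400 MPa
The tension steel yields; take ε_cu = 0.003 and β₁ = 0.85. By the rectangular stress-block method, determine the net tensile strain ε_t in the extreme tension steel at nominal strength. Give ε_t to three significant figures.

ε_t ≈ 0.00377

a = A_s f_y/(0.85 f'_c b) = 353.83 mm.
β₁ = 0.85, so c = a/β₁ = 353.83/0.85 = 416.27 mm.
From the linear strain diagram with ε_cu = 0.003: ε_t = 0.003 (d − c)/c = 0.003 × (940 − 416.27)/416.27 = 0.00377.
ε_t < 0.004 — the section is over-reinforced for flexure under ACI limits.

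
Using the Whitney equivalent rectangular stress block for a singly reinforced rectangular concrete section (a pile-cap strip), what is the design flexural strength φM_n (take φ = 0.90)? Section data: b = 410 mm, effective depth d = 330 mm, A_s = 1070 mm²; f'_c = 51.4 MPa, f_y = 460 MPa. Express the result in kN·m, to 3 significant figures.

T = A_s f_y = 1070 × 460 = 492200 N = 492.2 kN.
From C = T: a = T/(0.85 f'_c b) = 492200/(0.85 × 51.4 × 410) = 27.48 mm.
M_n = T(d − a/2) = 492.2 kN × (330 − 13.74) mm = 155.66 kN·m.
φM_n = 0.90 × 155.66 = 140.09 kN·m.

φM_n ≈ 140 kN·m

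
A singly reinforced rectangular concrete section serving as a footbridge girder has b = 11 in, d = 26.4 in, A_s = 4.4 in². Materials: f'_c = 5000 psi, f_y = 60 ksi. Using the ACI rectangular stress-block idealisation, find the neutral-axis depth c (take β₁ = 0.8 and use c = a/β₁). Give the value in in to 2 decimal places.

c ≈ 7.06 in

T = A_s f_y = 4.4 × 60 = 264 kips.
a = T/(0.85 f'_c b) = 264/(0.85 × 5 × 11) = 5.6471 in.
With β₁ = 0.8, c = a/β₁ = 5.6471/0.8 = 7.06 in.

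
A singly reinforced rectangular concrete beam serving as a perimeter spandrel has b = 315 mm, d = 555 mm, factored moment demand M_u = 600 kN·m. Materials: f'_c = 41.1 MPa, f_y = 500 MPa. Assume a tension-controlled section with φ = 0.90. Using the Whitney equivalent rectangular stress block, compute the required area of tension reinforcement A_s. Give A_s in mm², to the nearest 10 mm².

M_n = M_u/φ = 600/0.90 = 666.667 kN·m.
With M_n = 0.85 f'_c a b (d − a/2), solve the quadratic for a:
a = d − √(d² − 2M_n/(0.85 f'_c b)) = 555 − √(555² − 2 × 666.667×10⁶/(0.85 × 41.1 × 315)) = 122.72 mm.
A_s = 0.85 f'_c a b / f_y = 0.85 × 41.1 × 122.72 × 315 / 500 = 2701.0 mm².

A_s ≈ 2700 mm²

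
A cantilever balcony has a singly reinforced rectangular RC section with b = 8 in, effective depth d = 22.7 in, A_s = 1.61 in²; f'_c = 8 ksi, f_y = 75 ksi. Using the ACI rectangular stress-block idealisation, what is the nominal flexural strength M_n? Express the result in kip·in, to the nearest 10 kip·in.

T = A_s f_y = 1.61 × 75 = 120.75 kips.
a = T/(0.85 f'_c b) = 120.75/(0.85 × 8 × 8) = 2.220 in.
M_n = T(d − a/2) = 120.75 × (22.7 − 1.11) = 2607.0 kip·in.

M_n ≈ 2610 kip·in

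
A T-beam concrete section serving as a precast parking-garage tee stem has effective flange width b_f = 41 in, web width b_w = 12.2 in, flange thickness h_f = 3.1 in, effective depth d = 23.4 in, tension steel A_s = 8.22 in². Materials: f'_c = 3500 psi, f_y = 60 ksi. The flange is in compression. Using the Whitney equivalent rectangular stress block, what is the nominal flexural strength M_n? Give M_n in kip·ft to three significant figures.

Tension: T = A_s f_y = 8.22 × 60 = 493.2 kips.
Try a within the flange: a = T/(0.85 f'_c b_f) = 493.2/(0.85 × 3.5 × 41) = 4.043 in.
a = 4.043 > h_f = 3.1 in: the block extends into the web. Split into flange-overhang and web parts.
C_f = 0.85 f'_c (b_f − b_w) h_f = 0.85 × 3.5 × (41 − 12.2) × 3.1 = 265.6 kips.
Remaining web compression depth: a_w = (T − C_f)/(0.85 f'_c b_w) = (493.2 − 265.6)/(0.85 × 3.5 × 12.2) = 6.271 in.
M_n = C_f(d − h_f/2) + (T − C_f)(d − a_w/2) = 265.6 × (23.4 − 1.55) + 227.6 × (23.4 − 3.1355) = 5803.4 + 4612.2 = 10415.6 kip·in.
M_n = 10415.6/12 = 867.97 kip·ft.

M_n ≈ 868 kip·ft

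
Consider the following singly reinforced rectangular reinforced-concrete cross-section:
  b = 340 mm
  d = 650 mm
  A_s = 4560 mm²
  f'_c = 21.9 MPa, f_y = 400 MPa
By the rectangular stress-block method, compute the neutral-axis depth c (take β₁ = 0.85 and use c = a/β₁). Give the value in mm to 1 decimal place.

T = A_s f_y = 4560 × 400 = 1824000 N = 1824 kN.
Setting C = 0.85 f'_c a b equal to T: a = 1824000/(0.85 × 21.9 × 340) = 288.193 mm.
With β₁ = 0.85, c = a/β₁ = 288.193/0.85 = 339.1 mm.

c ≈ 339.1 mm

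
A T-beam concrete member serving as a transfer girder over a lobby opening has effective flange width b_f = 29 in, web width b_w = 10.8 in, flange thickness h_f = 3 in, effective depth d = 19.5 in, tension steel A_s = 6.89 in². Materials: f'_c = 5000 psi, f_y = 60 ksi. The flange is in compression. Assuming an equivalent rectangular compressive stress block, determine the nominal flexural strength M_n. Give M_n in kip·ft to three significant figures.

M_n ≈ 613 kip·ft

Tension: T = A_s f_y = 6.89 × 60 = 413.4 kips.
Try a within the flange: a = T/(0.85 f'_c b_f) = 413.4/(0.85 × 5 × 29) = 3.354 in.
a = 3.354 > h_f = 3 in: the block extends into the web. Split into flange-overhang and web parts.
C_f = 0.85 f'_c (b_f − b_w) h_f = 0.85 × 5 × (29 − 10.8) × 3 = 232.1 kips.
Remaining web compression depth: a_w = (T − C_f)/(0.85 f'_c b_w) = (413.4 − 232.1)/(0.85 × 5 × 10.8) = 3.950 in.
M_n = C_f(d − h_f/2) + (T − C_f)(d − a_w/2) = 232.1 × (19.5 − 1.5) + 181.3 × (19.5 − 1.975) = 4177.8 + 3177.3 = 7355.1 kip·in.
M_n = 7355.1/12 = 612.93 kip·ft.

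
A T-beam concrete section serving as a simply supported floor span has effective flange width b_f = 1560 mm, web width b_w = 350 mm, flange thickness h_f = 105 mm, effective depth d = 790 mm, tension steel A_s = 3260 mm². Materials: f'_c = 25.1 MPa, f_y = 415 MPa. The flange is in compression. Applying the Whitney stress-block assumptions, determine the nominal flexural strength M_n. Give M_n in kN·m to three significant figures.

M_n ≈ 1040 kN·m

Tension: T = A_s f_y = 3260 × 415 = 1352900 N.
Try a within the flange: a = T/(0.85 f'_c b_f) = 1352900/(0.85 × 25.1 × 1560) = 40.65 mm.
Since a = 40.65 ≤ h_f = 105 mm, the stress block lies entirely in the flange; analyse as a rectangular beam of width b_f.
M_n = T(d − a/2) = 1352900 × (790 − 20.325) = 1041.29 × 10⁶ N·mm.
M_n = 1041.29 kN·m.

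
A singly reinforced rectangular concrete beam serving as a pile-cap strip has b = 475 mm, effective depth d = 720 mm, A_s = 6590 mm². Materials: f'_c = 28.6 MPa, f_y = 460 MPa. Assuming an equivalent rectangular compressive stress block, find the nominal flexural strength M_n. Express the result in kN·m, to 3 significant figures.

M_n ≈ 1780 kN·m

T = A_s f_y = 6590 × 460 = 3031400 N = 3031.4 kN.
From C = T: a = T/(0.85 f'_c b) = 3031400/(0.85 × 28.6 × 475) = 262.52 mm.
M_n = T(d − a/2) = 3031.4 kN × (720 − 131.26) mm = 1784.71 kN·m.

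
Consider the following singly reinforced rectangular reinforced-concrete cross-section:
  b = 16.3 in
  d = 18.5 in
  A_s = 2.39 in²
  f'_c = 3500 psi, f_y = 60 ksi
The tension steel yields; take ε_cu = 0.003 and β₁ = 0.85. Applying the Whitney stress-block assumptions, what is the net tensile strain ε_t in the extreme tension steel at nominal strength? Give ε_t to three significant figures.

a = A_s f_y/(0.85 f'_c b) = 2.957 in.
β₁ = 0.85, so c = a/β₁ = 2.957/0.85 = 3.479 in.
From the linear strain diagram with ε_cu = 0.003: ε_t = 0.003 (d − c)/c = 0.003 × (18.5 − 3.479)/3.479 = 0.0130.
Since ε_t ≥ 0.005, the section is tension-controlled.

ε_t ≈ 0.0130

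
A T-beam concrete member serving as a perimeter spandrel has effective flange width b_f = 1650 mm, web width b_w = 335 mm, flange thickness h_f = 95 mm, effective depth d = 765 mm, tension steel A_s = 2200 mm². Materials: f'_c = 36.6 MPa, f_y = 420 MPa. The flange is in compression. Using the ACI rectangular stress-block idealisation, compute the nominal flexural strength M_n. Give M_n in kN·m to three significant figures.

M_n ≈ 699 kN·m

Tension: T = A_s f_y = 2200 × 420 = 924000 N.
Try a within the flange: a = T/(0.85 f'_c b_f) = 924000/(0.85 × 36.6 × 1650) = 18.00 mm.
Since a = 18.00 ≤ h_f = 95 mm, the stress block lies entirely in the flange; analyse as a rectangular beam of width b_f.
M_n = T(d − a/2) = 924000 × (765 − 9) = 698.54 × 10⁶ N·mm.
M_n = 698.54 kN·m.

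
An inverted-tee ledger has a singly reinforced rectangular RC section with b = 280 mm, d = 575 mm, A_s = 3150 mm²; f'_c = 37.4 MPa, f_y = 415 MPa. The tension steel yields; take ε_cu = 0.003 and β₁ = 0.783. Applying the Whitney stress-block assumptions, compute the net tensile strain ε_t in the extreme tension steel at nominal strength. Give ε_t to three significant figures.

ε_t ≈ 0.00620

a = A_s f_y/(0.85 f'_c b) = 146.86 mm.
β₁ = 0.783, so c = a/β₁ = 146.86/0.783 = 187.56 mm.
From the linear strain diagram with ε_cu = 0.003: ε_t = 0.003 (d − c)/c = 0.003 × (575 − 187.56)/187.56 = 0.00620.
Since ε_t ≥ 0.005, the section is tension-controlled.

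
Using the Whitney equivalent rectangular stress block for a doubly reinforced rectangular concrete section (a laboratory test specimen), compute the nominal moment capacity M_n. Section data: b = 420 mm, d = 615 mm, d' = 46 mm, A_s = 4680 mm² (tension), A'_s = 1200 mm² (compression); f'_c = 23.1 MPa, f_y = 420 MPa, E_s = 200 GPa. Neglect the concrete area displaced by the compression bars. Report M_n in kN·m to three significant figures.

M_n ≈ 1060 kN·m

Assume both tension and compression steel yield.
Net tension couple steel: A_s − A'_s = 3480 mm².
a = (A_s − A'_s) f_y / (0.85 f'_c b) = 1461600/(0.85 × 23.1 × 420) = 177.23 mm.
c = a/β₁ = 177.23/0.85 = 208.51 mm; ε'_s = 0.003(c − d')/c = 0.0023 ≥ f_y/E_s = 0.0021, so compression steel does yield.
M_n = (A_s − A'_s) f_y (d − a/2) + A'_s f_y (d − d') = [1461600 × (615 − 88.615) + 504000 × (615 − 46)] × 10⁻⁶ = 769.36 + 286.78 = 1056.14 kN·m.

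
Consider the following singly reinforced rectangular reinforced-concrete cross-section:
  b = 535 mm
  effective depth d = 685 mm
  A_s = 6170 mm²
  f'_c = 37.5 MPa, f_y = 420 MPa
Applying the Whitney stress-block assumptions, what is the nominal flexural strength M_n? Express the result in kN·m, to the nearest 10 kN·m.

M_n ≈ 1580 kN·m

T = A_s f_y = 6170 × 420 = 2591400 N = 2591.4 kN.
From C = T: a = T/(0.85 f'_c b) = 2591400/(0.85 × 37.5 × 535) = 151.96 mm.
M_n = T(d − a/2) = 2591.4 kN × (685 − 75.98) mm = 1578.21 kN·m.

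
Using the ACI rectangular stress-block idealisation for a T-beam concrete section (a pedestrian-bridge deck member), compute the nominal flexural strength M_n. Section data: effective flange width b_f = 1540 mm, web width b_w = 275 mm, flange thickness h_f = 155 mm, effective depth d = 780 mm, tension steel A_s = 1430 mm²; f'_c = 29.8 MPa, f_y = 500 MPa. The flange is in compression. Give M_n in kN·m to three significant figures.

M_n ≈ 551 kN·m

Tension: T = A_s f_y = 1430 × 500 = 715000 N.
Try a within the flange: a = T/(0.85 f'_c b_f) = 715000/(0.85 × 29.8 × 1540) = 18.33 mm.
Since a = 18.33 ≤ h_f = 155 mm, the stress block lies entirely in the flange; analyse as a rectangular beam of width b_f.
M_n = T(d − a/2) = 715000 × (780 − 9.165) = 551.15 × 10⁶ N·mm.
M_n = 551.15 kN·m.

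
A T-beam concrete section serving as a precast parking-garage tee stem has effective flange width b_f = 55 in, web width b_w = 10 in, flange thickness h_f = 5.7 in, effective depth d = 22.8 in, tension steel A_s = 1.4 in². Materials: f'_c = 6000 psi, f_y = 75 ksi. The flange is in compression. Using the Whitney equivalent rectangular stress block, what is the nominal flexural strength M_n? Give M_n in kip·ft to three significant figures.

Tension: T = A_s f_y = 1.4 × 75 = 105 kips.
Try a within the flange: a = T/(0.85 f'_c b_f) = 105/(0.85 × 6 × 55) = 0.374 in.
Since a = 0.374 ≤ h_f = 5.7 in, the stress block lies entirely in the flange; analyse as a rectangular beam of width b_f.
M_n = T(d − a/2) = 105 × (22.8 − 0.187) = 2374.4 kip·in.
M_n = 2374.4/12 = 197.87 kip·ft.

M_n ≈ 198 kip·ft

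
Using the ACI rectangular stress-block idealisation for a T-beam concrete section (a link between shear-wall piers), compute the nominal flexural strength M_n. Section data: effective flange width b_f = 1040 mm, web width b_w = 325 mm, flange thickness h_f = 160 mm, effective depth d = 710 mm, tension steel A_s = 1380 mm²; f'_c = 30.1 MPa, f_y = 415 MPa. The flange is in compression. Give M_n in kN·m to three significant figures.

Tension: T = A_s f_y = 1380 × 415 = 572700 N.
Try a within the flange: a = T/(0.85 f'_c b_f) = 572700/(0.85 × 30.1 × 1040) = 21.52 mm.
Since a = 21.52 ≤ h_f = 160 mm, the stress block lies entirely in the flange; analyse as a rectangular beam of width b_f.
M_n = T(d − a/2) = 572700 × (710 − 10.76) = 400.45 × 10⁶ N·mm.
M_n = 400.45 kN·m.

M_n ≈ 400 kN·m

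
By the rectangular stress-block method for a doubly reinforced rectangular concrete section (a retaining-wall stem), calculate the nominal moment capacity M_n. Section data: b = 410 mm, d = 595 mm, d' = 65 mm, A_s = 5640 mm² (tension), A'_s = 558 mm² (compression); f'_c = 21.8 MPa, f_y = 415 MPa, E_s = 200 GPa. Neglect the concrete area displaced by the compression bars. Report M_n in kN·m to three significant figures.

Assume both tension and compression steel yield.
Net tension couple steel: A_s − A'_s = 5082 mm².
a = (A_s − A'_s) f_y / (0.85 f'_c b) = 2109030/(0.85 × 21.8 × 410) = 277.60 mm.
c = a/β₁ = 277.60/0.85 = 326.59 mm; ε'_s = 0.003(c − d')/c = 0.0024 ≥ f_y/E_s = 0.0021, so compression steel does yield.
M_n = (A_s − A'_s) f_y (d − a/2) + A'_s f_y (d − d') = [2109030 × (595 − 138.8) + 231570 × (595 − 65)] × 10⁻⁶ = 962.14 + 122.73 = 1084.87 kN·m.

M_n ≈ 1080 kN·m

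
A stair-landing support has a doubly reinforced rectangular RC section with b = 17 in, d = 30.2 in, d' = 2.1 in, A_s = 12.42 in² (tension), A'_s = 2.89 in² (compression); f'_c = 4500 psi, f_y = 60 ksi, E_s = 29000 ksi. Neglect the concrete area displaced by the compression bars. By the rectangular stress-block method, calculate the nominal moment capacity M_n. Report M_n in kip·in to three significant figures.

Assume both steels yield.
a = (A_s − A'_s) f_y/(0.85 f'_c b) = (12.42 − 2.89) × 60/(0.85 × 4.5 × 17) = 8.794 in.
c = a/β₁ = 8.794/0.825 = 10.659 in; ε'_s = 0.003(c − d')/c = 0.0024 ≥ ε_y = 0.0021, so the compression steel yields.
M_n = (A_s − A'_s) f_y (d − a/2) + A'_s f_y (d − d') = 571.8 × (30.2 − 4.397) + 173.4 × (30.2 − 2.1) = 14754.2 + 4872.5 = 19626.7 kip·in.

M_n ≈ 19600 kip·in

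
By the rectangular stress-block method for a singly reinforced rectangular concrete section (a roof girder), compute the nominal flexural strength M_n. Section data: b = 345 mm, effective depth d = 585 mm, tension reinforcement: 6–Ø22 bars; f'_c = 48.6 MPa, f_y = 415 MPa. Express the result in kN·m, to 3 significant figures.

A_s = 6 × 380 = 2280 mm².
T = A_s f_y = 2280 × 415 = 946200 N = 946.2 kN.
From C = T: a = T/(0.85 f'_c b) = 946200/(0.85 × 48.6 × 345) = 66.39 mm.
M_n = T(d − a/2) = 946.2 kN × (585 − 33.195) mm = 522.12 kN·m.

M_n ≈ 522 kN·m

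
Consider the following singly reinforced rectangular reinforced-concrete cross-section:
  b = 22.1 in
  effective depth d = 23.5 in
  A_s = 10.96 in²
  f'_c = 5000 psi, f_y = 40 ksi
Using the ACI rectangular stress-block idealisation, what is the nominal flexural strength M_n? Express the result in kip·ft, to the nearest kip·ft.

M_n ≈ 773 kip·ft

T = A_s f_y = 10.96 × 40 = 438.4 kips.
a = T/(0.85 f'_c b) = 438.4/(0.85 × 5 × 22.1) = 4.668 in.
M_n = T(d − a/2) = 438.4 × (23.5 − 2.334) = 9279.2 kip·in = 9279.2/12 = 773.27 kip·ft.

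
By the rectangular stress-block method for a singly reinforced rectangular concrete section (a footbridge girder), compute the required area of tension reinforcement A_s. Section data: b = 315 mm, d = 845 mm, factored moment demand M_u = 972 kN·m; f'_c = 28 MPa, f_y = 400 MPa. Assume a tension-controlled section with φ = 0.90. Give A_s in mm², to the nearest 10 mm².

A_s ≈ 3610 mm²

M_n = M_u/φ = 972/0.90 = 1080 kN·m.
With M_n = 0.85 f'_c a b (d − a/2), solve the quadratic for a:
a = d − √(d² − 2M_n/(0.85 f'_c b)) = 845 − √(845² − 2 × 1080×10⁶/(0.85 × 28 × 315)) = 192.38 mm.
A_s = 0.85 f'_c a b / f_y = 0.85 × 28 × 192.38 × 315 / 400 = 3605.7 mm².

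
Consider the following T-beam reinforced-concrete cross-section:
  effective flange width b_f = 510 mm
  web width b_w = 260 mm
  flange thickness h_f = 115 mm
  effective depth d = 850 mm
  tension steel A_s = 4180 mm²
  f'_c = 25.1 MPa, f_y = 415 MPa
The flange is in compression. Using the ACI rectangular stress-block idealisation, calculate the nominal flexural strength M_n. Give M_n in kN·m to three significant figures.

M_n ≈ 1330 kN·m

Tension: T = A_s f_y = 4180 × 415 = 1734700 N.
Try a within the flange: a = T/(0.85 f'_c b_f) = 1734700/(0.85 × 25.1 × 510) = 159.43 mm.
a = 159.43 > h_f = 115 mm: the block extends into the web. Split into flange-overhang and web parts.
C_f = 0.85 f'_c (b_f − b_w) h_f = 0.85 × 25.1 × (510 − 260) × 115 = 613381 N.
Remaining web compression depth: a_w = (T − C_f)/(0.85 f'_c b_w) = (1734700 − 613381)/(0.85 × 25.1 × 260) = 202.15 mm.
M_n = C_f(d − h_f/2) + (T − C_f)(d − a_w/2) = 613381 × (850 − 57.5) + 1121319 × (850 − 101.075) = 486.10 + 839.78 = 1325.88 × 10⁶ N·mm.
M_n = 1325.88 kN·m.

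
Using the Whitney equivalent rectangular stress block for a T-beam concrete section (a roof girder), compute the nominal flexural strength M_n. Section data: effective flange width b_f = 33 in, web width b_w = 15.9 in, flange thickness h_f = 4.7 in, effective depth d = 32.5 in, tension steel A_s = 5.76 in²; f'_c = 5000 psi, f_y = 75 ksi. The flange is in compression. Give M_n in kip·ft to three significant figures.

Tension: T = A_s f_y = 5.76 × 75 = 432 kips.
Try a within the flange: a = T/(0.85 f'_c b_f) = 432/(0.85 × 5 × 33) = 3.080 in.
Since a = 3.080 ≤ h_f = 4.7 in, the stress block lies entirely in the flange; analyse as a rectangular beam of width b_f.
M_n = T(d − a/2) = 432 × (32.5 − 1.54) = 13374.7 kip·in.
M_n = 13374.7/12 = 1114.56 kip·ft.

M_n ≈ 1110 kip·ft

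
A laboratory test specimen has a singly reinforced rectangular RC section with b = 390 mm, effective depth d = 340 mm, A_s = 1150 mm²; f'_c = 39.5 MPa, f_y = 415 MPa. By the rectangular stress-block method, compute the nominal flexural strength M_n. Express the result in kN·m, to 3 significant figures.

M_n ≈ 154 kN·m

T = A_s f_y = 1150 × 415 = 477250 N = 477.25 kN.
From C = T: a = T/(0.85 f'_c b) = 477250/(0.85 × 39.5 × 390) = 36.45 mm.
M_n = T(d − a/2) = 477.25 kN × (340 − 18.225) mm = 153.57 kN·m.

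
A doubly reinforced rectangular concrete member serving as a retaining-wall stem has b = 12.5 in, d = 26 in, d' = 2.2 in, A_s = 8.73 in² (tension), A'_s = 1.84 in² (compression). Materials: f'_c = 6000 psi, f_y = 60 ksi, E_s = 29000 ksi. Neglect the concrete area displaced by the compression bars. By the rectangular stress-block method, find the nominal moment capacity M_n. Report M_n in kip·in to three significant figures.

Assume both steels yield.
a = (A_s − A'_s) f_y/(0.85 f'_c b) = (8.73 − 1.84) × 60/(0.85 × 6 × 12.5) = 6.485 in.
c = a/β₁ = 6.485/0.75 = 8.647 in; ε'_s = 0.003(c − d')/c = 0.0022 ≥ ε_y = 0.0021, so the compression steel yields.
M_n = (A_s − A'_s) f_y (d − a/2) + A'_s f_y (d − d') = 413.4 × (26 − 3.2425) + 110.4 × (26 − 2.2) = 9408.0 + 2627.5 = 12035.5 kip·in.

M_n ≈ 12000 kip·in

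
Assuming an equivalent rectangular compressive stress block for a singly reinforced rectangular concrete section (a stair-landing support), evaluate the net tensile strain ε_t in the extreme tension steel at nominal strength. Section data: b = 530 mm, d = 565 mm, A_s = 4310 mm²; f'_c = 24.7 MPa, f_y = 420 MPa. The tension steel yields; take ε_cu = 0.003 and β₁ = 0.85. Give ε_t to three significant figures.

ε_t ≈ 0.00586

a = A_s f_y/(0.85 f'_c b) = 162.68 mm.
β₁ = 0.85, so c = a/β₁ = 162.68/0.85 = 191.39 mm.
From the linear strain diagram with ε_cu = 0.003: ε_t = 0.003 (d − c)/c = 0.003 × (565 − 191.39)/191.39 = 0.00586.
Since ε_t ≥ 0.005, the section is tension-controlled.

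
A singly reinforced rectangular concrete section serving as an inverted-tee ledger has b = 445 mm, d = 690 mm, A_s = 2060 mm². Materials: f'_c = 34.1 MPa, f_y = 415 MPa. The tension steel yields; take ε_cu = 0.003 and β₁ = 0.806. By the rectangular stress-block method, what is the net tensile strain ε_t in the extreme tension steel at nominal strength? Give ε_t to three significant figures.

a = A_s f_y/(0.85 f'_c b) = 66.28 mm.
β₁ = 0.806, so c = a/β₁ = 66.28/0.806 = 82.23 mm.
From the linear strain diagram with ε_cu = 0.003: ε_t = 0.003 (d − c)/c = 0.003 × (690 − 82.23)/82.23 = 0.0222.
Since ε_t ≥ 0.005, the section is tension-controlled.

ε_t ≈ 0.0222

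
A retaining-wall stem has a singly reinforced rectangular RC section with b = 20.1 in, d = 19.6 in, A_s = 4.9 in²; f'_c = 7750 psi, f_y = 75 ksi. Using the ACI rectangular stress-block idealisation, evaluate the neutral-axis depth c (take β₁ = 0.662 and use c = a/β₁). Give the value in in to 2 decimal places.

T = A_s f_y = 4.9 × 75 = 367.5 kips.
a = T/(0.85 f'_c b) = 367.5/(0.85 × 7.75 × 20.1) = 2.7755 in.
With β₁ = 0.662, c = a/β₁ = 2.7755/0.662 = 4.19 in.

c ≈ 4.19 in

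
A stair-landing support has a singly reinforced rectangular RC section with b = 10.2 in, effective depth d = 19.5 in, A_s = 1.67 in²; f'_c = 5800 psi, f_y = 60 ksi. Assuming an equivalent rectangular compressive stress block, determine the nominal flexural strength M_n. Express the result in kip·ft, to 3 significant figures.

M_n ≈ 155 kip·ft

T = A_s f_y = 1.67 × 60 = 100.2 kips.
a = T/(0.85 f'_c b) = 100.2/(0.85 × 5.8 × 10.2) = 1.993 in.
M_n = T(d − a/2) = 100.2 × (19.5 − 0.9965) = 1854.1 kip·in = 1854.1/12 = 154.51 kip·ft.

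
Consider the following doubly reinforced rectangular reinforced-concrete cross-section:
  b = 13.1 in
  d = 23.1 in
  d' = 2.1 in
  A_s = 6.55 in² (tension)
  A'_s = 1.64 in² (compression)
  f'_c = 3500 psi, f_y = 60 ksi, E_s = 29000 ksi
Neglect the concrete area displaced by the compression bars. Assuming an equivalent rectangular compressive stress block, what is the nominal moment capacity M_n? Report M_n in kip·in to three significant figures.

Assume both steels yield.
a = (A_s − A'_s) f_y/(0.85 f'_c b) = (6.55 − 1.64) × 60/(0.85 × 3.5 × 13.1) = 7.559 in.
c = a/β₁ = 7.559/0.85 = 8.893 in; ε'_s = 0.003(c − d')/c = 0.0023 ≥ ε_y = 0.0021, so the compression steel yields.
M_n = (A_s − A'_s) f_y (d − a/2) + A'_s f_y (d − d') = 294.6 × (23.1 − 3.7795) + 98.4 × (23.1 − 2.1) = 5691.8 + 2066.4 = 7758.2 kip·in.

M_n ≈ 7760 kip·in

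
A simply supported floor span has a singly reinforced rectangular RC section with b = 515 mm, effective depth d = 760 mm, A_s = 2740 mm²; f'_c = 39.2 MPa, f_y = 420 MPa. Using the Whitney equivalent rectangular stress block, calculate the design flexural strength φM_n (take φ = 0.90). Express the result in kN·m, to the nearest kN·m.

φM_n ≈ 752 kN·m

T = A_s f_y = 2740 × 420 = 1150800 N = 1150.8 kN.
From C = T: a = T/(0.85 f'_c b) = 1150800/(0.85 × 39.2 × 515) = 67.06 mm.
M_n = T(d − a/2) = 1150.8 kN × (760 − 33.53) mm = 836.02 kN·m.
φM_n = 0.90 × 836.02 = 752.42 kN·m.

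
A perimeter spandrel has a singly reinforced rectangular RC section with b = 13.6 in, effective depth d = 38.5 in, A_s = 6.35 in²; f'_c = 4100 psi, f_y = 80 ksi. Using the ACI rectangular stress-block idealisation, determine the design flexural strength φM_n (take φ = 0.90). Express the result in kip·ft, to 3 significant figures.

φM_n ≈ 1260 kip·ft

T = A_s f_y = 6.35 × 80 = 508 kips.
a = T/(0.85 f'_c b) = 508/(0.85 × 4.1 × 13.6) = 10.718 in.
M_n = T(d − a/2) = 508 × (38.5 − 5.359) = 16835.6 kip·in = 16835.6/12 = 1402.97 kip·ft.
φM_n = 0.90 × 1402.97 = 1262.67 kip·ft.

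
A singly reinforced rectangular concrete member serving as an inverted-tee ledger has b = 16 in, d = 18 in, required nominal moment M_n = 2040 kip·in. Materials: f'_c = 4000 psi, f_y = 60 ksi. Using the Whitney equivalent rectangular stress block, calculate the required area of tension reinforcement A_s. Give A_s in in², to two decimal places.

From M_n = 0.85 f'_c a b (d − a/2):
a = d − √(d² − 2M_n/(0.85 f'_c b)) = 18 − √(18² − 2 × 2040/(0.85 × 4 × 16)) = 2.220 in.
A_s = 0.85 f'_c a b / f_y = 0.85 × 4 × 2.220 × 16 / 60 = 2.013 in².

A_s ≈ 2.01 in²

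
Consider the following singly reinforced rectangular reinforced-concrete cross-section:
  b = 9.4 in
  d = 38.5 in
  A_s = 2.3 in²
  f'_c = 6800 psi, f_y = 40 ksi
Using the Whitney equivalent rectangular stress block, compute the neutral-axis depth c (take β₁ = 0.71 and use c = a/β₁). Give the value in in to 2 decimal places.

c ≈ 2.38 in

T = A_s f_y = 2.3 × 40 = 92 kips.
a = T/(0.85 f'_c b) = 92/(0.85 × 6.8 × 9.4) = 1.6933 in.
With β₁ = 0.71, c = a/β₁ = 1.6933/0.71 = 2.38 in.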